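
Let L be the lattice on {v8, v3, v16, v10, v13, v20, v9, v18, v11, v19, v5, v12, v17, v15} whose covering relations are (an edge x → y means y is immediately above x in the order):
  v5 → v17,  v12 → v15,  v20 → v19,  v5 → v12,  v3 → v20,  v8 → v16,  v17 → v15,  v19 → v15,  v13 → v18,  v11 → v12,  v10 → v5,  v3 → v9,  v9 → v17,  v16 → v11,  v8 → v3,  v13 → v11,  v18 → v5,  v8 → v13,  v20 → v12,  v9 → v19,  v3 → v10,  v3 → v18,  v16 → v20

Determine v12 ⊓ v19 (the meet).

v20

Common lower bounds of {v12, v19}: v16, v20, v3, v8.
The greatest among these is v20.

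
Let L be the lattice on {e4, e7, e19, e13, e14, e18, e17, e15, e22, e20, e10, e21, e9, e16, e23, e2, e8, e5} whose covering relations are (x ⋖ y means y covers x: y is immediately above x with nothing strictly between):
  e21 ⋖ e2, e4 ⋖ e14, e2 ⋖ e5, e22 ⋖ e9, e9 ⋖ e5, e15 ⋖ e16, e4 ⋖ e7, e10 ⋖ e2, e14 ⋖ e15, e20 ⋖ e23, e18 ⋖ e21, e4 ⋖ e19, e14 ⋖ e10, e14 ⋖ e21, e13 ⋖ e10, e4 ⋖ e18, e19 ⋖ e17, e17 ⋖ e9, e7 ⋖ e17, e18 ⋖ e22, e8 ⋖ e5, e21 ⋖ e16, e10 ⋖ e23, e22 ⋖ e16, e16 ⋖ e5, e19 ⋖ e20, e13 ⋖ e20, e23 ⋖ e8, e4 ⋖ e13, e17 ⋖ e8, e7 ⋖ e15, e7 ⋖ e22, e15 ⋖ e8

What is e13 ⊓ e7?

Common lower bounds of {e13, e7}: e4.
The greatest among these is e4.

e4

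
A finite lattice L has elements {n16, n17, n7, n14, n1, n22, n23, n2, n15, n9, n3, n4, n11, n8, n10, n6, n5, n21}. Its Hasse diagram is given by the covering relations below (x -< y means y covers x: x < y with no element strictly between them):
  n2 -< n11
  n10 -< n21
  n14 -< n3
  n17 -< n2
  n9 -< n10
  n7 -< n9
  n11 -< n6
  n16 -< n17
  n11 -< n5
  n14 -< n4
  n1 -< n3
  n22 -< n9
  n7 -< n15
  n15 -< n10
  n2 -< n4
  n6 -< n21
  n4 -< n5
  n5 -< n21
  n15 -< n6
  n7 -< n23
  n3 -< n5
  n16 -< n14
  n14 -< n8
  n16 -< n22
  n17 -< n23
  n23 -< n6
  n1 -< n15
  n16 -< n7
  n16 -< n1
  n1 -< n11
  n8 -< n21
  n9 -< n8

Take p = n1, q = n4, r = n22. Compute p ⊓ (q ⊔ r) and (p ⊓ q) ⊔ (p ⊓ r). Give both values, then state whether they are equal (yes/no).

n1; n16; no

q ⊔ r = n21, so p ⊓ (q ⊔ r) = n1 ⊓ n21 = n1.
p ⊓ q = n16 and p ⊓ r = n16, so (p ⊓ q) ⊔ (p ⊓ r) = n16 ⊔ n16 = n16.
Equal: no.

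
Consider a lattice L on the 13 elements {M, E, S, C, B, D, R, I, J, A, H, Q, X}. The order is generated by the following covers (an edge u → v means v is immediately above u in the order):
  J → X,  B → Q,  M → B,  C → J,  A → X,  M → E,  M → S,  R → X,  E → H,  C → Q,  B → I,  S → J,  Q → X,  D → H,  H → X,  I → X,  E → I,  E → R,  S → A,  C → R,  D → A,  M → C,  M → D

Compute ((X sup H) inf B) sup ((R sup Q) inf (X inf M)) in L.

X ∨ H = X
X ∧ B = B
R ∨ Q = X
X ∧ M = M
X ∧ M = M
B ∨ M = B

B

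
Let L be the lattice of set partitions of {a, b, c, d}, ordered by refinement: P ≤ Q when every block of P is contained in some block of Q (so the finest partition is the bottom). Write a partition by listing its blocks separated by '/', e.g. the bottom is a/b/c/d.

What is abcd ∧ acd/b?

acd/b

The meet (common refinement) of abcd and acd/b intersects blocks pairwise, giving acd/b.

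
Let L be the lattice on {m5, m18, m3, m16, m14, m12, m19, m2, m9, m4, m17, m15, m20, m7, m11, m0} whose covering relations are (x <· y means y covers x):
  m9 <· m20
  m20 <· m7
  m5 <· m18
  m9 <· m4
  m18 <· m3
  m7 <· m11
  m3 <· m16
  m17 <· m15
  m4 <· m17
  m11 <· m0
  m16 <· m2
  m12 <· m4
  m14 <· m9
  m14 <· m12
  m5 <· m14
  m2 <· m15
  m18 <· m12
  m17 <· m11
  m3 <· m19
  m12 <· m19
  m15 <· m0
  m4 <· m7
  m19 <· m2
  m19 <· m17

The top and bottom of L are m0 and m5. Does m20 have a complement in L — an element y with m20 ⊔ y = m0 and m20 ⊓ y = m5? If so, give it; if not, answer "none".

Need y with m20 ∨ y = m0 and m20 ∧ y = m5.
Checking each element gives: m16.

m16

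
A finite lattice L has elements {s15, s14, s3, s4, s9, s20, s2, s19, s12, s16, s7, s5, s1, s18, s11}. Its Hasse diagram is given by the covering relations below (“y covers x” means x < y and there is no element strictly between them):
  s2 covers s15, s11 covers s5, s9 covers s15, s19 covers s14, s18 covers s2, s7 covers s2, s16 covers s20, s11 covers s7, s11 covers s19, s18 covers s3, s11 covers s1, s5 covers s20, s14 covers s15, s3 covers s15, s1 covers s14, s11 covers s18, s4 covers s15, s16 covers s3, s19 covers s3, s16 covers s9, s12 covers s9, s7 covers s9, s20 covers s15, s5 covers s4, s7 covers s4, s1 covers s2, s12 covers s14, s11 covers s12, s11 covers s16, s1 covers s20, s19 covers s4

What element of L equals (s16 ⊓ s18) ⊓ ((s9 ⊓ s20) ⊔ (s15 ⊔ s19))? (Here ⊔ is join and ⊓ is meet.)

s3

s16 ∧ s18 = s3
s9 ∧ s20 = s15
s15 ∨ s19 = s19
s15 ∨ s19 = s19
s3 ∧ s19 = s3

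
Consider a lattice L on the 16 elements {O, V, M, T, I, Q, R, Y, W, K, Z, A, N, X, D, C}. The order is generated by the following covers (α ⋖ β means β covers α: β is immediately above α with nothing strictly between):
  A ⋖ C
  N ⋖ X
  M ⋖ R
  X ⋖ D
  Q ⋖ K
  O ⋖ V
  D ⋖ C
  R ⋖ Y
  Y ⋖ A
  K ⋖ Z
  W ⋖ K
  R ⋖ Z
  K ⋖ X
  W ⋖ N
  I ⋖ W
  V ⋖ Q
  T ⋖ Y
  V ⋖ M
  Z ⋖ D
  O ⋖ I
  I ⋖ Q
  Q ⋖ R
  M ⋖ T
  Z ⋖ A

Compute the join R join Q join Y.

Y

Common upper bounds of {R, Q, Y}: A, C, Y.
The least among these is Y.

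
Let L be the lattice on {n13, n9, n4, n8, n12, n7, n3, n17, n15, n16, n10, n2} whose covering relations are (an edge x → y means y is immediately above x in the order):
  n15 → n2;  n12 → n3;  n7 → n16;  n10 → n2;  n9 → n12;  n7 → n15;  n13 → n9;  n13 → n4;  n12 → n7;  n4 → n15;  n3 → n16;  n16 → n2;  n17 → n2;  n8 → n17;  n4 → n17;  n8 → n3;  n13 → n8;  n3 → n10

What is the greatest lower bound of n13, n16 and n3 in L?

n13

Common lower bounds of {n13, n16, n3}: n13.
The greatest among these is n13.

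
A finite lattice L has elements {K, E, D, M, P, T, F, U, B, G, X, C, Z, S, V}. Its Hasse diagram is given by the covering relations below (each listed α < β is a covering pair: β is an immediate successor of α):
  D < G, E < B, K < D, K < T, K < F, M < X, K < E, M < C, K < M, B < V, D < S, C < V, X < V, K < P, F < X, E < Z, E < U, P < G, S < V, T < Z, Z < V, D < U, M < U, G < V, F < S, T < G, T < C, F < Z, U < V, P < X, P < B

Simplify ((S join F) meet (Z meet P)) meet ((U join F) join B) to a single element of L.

S ∨ F = S
Z ∧ P = K
S ∧ K = K
U ∨ F = V
V ∨ B = V
K ∧ V = K

K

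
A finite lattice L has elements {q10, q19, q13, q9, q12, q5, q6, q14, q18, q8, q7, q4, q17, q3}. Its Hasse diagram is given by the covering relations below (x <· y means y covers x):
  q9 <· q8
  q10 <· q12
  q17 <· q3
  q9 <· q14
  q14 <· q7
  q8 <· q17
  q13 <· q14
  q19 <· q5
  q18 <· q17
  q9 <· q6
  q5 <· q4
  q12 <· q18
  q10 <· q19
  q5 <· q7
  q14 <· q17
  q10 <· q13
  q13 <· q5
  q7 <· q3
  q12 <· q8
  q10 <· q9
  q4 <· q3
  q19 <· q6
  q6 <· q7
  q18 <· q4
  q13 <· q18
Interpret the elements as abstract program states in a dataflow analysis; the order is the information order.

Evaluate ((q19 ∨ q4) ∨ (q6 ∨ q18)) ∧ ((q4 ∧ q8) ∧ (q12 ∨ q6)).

q12

q19 ∨ q4 = q4
q6 ∨ q18 = q3
q4 ∨ q3 = q3
q4 ∧ q8 = q12
q12 ∨ q6 = q3
q12 ∧ q3 = q12
q3 ∧ q12 = q12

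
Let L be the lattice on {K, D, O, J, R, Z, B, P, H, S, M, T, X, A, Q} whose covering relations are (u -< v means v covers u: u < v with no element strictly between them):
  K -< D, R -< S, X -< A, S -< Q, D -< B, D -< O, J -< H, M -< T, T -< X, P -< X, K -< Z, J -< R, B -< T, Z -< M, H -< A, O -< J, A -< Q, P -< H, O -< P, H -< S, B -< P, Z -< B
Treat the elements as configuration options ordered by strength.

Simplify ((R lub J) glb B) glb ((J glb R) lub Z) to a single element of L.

D

R ∨ J = R
R ∧ B = D
J ∧ R = J
J ∨ Z = H
D ∧ H = D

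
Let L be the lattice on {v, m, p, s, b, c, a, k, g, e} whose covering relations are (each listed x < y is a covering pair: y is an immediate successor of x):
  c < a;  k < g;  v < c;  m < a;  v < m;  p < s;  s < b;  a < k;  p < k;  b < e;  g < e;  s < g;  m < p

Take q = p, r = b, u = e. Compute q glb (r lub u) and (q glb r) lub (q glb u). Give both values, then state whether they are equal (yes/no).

p; p; yes

r lub u = e, so q glb (r lub u) = p glb e = p.
q glb r = p and q glb u = p, so (q glb r) lub (q glb u) = p lub p = p.
Equal: yes.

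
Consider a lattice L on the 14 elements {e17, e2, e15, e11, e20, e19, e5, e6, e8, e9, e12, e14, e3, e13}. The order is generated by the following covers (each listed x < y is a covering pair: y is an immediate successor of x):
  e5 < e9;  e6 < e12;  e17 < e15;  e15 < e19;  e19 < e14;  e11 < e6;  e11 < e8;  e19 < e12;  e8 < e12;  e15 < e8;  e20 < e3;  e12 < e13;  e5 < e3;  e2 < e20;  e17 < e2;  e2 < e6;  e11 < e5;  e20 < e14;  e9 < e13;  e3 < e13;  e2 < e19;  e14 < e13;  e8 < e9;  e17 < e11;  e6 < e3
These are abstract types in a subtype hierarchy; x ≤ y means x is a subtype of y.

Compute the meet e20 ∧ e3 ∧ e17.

e17

Common lower bounds of {e20, e3, e17}: e17.
The greatest among these is e17.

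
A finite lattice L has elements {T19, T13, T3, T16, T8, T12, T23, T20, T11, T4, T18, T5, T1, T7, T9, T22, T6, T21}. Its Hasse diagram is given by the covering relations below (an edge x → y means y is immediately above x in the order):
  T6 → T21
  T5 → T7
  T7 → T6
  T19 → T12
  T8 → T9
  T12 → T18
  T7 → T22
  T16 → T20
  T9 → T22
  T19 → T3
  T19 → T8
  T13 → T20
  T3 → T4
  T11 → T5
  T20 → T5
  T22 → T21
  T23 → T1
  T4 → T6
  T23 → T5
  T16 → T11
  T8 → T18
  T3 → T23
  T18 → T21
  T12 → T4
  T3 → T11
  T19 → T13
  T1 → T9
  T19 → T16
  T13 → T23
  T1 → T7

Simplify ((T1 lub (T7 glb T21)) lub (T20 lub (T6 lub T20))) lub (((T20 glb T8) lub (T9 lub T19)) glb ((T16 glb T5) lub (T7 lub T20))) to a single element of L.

T6

T7 ∧ T21 = T7
T1 ∨ T7 = T7
T6 ∨ T20 = T6
T20 ∨ T6 = T6
T7 ∨ T6 = T6
T20 ∧ T8 = T19
T9 ∨ T19 = T9
T19 ∨ T9 = T9
T16 ∧ T5 = T16
T7 ∨ T20 = T7
T16 ∨ T7 = T7
T9 ∧ T7 = T1
T6 ∨ T1 = T6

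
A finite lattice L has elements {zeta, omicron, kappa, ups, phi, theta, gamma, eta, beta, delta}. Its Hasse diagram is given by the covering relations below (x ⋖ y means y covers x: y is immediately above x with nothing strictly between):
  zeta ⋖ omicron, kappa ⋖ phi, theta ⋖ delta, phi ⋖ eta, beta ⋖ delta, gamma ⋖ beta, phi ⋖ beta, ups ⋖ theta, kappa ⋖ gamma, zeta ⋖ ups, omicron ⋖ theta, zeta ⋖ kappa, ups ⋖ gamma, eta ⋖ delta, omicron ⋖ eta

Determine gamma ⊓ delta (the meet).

Common lower bounds of {gamma, delta}: gamma, kappa, ups, zeta.
The greatest among these is gamma.

gamma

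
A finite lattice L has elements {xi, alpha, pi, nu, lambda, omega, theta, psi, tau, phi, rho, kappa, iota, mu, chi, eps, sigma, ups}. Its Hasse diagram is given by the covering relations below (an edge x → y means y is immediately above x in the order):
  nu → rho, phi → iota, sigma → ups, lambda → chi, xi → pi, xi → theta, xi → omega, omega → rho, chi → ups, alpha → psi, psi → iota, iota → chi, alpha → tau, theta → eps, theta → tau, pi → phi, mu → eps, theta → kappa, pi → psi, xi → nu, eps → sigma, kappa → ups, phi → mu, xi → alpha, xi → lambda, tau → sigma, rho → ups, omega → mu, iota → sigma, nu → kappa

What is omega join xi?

Common upper bounds of {omega, xi}: eps, mu, omega, rho, sigma, ups.
The least among these is omega.

omega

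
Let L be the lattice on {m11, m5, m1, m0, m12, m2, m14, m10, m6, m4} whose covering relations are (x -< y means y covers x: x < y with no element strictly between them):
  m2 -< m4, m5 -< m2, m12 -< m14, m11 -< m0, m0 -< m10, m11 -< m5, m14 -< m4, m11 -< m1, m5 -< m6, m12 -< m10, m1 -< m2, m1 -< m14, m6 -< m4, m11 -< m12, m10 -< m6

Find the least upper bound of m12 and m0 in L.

Common upper bounds of {m12, m0}: m10, m4, m6.
The least among these is m10.

m10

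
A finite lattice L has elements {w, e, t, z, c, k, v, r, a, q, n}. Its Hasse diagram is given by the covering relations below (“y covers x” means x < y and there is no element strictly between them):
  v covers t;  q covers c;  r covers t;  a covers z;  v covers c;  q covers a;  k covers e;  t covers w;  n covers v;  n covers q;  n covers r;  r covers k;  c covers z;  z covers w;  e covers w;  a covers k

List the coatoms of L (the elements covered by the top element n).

q, r, v

The coatoms are exactly the elements covered by n: q, r, v.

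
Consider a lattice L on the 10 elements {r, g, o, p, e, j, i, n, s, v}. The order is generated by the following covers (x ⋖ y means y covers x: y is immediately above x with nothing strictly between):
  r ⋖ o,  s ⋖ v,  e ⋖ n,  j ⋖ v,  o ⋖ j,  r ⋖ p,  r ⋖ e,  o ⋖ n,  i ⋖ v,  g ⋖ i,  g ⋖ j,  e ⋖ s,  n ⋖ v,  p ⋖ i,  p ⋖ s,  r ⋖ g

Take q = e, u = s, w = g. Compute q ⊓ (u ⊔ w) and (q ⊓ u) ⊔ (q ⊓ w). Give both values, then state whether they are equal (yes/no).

u ⊔ w = v, so q ⊓ (u ⊔ w) = e ⊓ v = e.
q ⊓ u = e and q ⊓ w = r, so (q ⊓ u) ⊔ (q ⊓ w) = e ⊔ r = e.
Equal: yes.

e; e; yes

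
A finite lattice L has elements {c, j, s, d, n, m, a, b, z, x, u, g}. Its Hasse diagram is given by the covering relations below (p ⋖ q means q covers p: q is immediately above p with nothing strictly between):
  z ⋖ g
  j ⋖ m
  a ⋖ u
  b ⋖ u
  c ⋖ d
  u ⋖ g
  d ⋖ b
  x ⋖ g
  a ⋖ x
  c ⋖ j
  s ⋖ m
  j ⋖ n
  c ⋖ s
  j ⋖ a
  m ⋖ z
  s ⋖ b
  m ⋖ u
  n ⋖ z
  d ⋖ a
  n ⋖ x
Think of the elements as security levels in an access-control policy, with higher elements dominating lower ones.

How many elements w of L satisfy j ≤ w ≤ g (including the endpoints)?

The interval [j, g] = {a, g, j, m, n, u, x, z}, which has 8 elements.

8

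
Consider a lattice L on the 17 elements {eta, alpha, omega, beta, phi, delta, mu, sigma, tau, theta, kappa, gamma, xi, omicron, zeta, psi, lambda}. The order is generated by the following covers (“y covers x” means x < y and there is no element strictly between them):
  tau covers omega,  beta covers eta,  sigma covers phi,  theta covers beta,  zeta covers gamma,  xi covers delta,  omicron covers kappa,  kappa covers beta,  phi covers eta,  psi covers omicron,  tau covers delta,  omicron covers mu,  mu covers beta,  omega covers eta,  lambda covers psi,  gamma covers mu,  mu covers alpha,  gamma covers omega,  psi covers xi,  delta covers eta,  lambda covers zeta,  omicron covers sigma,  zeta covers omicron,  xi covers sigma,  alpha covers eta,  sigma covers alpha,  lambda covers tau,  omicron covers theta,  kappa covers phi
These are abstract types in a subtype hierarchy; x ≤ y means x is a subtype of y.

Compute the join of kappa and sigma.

Common upper bounds of {kappa, sigma}: lambda, omicron, psi, zeta.
The least among these is omicron.

omicron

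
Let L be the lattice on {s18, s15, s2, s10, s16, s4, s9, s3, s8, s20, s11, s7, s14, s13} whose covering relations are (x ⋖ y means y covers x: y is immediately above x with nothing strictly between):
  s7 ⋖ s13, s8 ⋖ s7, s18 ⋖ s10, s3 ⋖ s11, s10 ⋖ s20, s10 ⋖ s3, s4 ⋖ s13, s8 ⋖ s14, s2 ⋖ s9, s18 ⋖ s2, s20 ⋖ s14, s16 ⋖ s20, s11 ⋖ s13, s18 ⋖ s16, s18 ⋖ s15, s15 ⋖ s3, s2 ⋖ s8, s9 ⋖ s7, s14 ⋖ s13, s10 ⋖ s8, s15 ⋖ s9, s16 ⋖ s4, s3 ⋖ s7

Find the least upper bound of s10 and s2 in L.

Common upper bounds of {s10, s2}: s13, s14, s7, s8.
The least among these is s8.

s8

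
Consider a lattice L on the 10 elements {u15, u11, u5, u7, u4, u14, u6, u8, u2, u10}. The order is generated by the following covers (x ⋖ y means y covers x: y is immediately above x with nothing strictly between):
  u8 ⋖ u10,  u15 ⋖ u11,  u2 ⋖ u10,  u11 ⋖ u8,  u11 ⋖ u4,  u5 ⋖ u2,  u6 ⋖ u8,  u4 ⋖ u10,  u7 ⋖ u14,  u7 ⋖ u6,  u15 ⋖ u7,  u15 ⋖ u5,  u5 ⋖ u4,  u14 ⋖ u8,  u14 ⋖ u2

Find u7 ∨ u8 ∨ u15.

Common upper bounds of {u7, u8, u15}: u10, u8.
The least among these is u8.

u8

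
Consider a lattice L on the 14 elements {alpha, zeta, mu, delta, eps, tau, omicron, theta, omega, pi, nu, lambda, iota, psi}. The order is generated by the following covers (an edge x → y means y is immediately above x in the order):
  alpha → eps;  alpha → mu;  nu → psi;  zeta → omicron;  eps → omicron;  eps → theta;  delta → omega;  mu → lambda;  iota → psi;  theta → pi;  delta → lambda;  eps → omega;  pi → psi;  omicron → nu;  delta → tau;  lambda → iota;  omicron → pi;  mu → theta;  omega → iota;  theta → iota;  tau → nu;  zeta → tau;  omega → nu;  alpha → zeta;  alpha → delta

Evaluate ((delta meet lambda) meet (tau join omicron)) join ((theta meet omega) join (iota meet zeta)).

omega

delta ∧ lambda = delta
tau ∨ omicron = nu
delta ∧ nu = delta
theta ∧ omega = eps
iota ∧ zeta = alpha
eps ∨ alpha = eps
delta ∨ eps = omega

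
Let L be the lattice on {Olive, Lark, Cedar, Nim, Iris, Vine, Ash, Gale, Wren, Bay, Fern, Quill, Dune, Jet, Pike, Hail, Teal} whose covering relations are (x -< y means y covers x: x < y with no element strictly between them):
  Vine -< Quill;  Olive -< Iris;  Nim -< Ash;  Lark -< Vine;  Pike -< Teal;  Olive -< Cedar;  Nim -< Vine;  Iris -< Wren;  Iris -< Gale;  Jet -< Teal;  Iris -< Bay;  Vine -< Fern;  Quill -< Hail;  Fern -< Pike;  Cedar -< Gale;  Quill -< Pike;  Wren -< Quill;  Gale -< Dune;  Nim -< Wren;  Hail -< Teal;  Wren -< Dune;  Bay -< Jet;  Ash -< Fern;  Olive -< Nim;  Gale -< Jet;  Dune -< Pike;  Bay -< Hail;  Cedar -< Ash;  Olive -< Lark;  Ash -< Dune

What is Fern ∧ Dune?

Common lower bounds of {Fern, Dune}: Ash, Cedar, Nim, Olive.
The greatest among these is Ash.

Ash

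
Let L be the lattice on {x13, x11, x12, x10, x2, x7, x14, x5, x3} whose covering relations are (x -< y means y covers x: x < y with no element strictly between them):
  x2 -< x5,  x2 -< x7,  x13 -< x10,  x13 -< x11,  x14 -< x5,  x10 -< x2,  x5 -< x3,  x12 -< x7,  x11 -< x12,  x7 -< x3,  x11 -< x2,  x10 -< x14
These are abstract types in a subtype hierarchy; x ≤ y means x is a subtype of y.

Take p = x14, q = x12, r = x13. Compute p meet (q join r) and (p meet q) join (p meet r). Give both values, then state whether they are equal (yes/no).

q join r = x12, so p meet (q join r) = x14 meet x12 = x13.
p meet q = x13 and p meet r = x13, so (p meet q) join (p meet r) = x13 join x13 = x13.
Equal: yes.

x13; x13; yes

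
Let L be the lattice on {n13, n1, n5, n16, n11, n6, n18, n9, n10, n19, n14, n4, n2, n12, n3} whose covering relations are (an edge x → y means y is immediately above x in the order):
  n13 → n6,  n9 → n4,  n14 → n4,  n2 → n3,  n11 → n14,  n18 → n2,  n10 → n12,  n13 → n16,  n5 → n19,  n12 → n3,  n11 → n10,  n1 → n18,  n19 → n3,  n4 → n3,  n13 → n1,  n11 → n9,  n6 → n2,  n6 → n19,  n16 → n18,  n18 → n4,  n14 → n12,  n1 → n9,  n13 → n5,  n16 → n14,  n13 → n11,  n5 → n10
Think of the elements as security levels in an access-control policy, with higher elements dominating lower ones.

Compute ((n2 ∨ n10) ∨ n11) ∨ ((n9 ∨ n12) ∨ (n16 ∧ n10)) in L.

n3

n2 ∨ n10 = n3
n3 ∨ n11 = n3
n9 ∨ n12 = n3
n16 ∧ n10 = n13
n3 ∨ n13 = n3
n3 ∨ n3 = n3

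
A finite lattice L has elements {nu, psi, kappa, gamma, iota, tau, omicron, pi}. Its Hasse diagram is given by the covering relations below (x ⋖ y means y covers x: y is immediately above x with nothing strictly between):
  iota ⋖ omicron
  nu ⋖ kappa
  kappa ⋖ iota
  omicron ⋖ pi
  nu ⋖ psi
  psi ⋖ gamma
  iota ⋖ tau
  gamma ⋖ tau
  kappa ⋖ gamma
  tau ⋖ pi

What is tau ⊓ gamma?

gamma

Common lower bounds of {tau, gamma}: gamma, kappa, nu, psi.
The greatest among these is gamma.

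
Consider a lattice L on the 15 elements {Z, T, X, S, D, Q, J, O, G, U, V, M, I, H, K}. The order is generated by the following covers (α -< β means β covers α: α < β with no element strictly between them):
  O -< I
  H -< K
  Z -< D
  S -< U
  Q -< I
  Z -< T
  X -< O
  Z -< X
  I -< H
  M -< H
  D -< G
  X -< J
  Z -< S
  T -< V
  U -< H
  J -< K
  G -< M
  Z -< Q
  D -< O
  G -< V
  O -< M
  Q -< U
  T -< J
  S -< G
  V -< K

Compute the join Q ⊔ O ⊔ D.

I

Common upper bounds of {Q, O, D}: H, I, K.
The least among these is I.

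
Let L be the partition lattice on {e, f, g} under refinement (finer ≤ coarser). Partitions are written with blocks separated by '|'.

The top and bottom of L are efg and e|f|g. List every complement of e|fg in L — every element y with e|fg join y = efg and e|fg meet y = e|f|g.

Need y with e|fg ∨ y = efg and e|fg ∧ y = e|f|g.
Checking each element gives: ef|g, eg|f.

ef|g, eg|f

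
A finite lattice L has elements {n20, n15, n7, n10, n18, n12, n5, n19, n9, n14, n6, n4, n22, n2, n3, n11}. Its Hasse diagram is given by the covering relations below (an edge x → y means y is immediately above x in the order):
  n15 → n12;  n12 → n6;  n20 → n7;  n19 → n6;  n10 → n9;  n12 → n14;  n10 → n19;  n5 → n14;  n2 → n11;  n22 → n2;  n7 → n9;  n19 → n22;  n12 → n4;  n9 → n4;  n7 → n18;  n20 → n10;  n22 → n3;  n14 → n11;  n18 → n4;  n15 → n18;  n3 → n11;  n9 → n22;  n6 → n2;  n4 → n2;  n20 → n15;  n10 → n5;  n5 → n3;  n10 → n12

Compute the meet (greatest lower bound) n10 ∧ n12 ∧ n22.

n10

Common lower bounds of {n10, n12, n22}: n10, n20.
The greatest among these is n10.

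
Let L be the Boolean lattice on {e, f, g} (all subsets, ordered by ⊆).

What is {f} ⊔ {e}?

Common upper bounds of {{f}, {e}}: {e,f,g}, {e,f}.
The least among these is {e,f}.

{e,f}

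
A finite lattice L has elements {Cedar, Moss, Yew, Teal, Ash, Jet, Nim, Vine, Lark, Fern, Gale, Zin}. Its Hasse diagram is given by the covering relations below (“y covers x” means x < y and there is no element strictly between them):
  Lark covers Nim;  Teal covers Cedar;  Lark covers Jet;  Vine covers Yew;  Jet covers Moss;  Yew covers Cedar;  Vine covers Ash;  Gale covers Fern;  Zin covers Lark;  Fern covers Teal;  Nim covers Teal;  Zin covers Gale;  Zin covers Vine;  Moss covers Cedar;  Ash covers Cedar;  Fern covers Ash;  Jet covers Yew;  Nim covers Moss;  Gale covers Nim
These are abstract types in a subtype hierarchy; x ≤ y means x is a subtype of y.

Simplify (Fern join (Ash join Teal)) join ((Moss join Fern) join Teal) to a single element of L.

Gale

Ash ∨ Teal = Fern
Fern ∨ Fern = Fern
Moss ∨ Fern = Gale
Gale ∨ Teal = Gale
Fern ∨ Gale = Gale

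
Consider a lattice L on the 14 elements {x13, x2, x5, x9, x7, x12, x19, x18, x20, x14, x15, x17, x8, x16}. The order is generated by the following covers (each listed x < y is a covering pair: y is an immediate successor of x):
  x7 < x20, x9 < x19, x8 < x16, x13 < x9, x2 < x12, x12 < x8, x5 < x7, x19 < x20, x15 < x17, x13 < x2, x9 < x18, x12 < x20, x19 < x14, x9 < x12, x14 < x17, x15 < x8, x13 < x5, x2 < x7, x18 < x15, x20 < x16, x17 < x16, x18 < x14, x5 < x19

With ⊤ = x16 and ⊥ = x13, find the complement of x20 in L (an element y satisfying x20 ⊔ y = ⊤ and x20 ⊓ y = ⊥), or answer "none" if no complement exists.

For every candidate y, either x20 ∨ y ≠ x16 or x20 ∧ y ≠ x13; no complement exists.

none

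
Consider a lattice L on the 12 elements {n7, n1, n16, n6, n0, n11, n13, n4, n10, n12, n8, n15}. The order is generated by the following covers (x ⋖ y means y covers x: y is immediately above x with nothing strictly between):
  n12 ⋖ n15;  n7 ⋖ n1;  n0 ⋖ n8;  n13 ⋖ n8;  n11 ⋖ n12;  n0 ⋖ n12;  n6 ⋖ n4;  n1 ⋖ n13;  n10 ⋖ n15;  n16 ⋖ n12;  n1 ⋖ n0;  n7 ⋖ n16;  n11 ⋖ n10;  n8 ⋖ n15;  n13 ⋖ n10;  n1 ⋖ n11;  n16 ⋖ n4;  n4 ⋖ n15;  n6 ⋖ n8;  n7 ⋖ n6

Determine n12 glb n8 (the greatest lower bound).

Common lower bounds of {n12, n8}: n0, n1, n7.
The greatest among these is n0.

n0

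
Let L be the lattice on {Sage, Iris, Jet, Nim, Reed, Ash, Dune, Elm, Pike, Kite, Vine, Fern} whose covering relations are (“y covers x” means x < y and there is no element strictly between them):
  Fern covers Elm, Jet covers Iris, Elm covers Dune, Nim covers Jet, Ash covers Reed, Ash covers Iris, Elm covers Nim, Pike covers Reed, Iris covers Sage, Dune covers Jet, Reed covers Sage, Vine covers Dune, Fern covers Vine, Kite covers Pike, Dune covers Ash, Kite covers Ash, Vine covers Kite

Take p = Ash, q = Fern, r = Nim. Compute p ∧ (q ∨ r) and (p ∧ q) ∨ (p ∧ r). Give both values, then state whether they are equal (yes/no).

Ash; Ash; yes

q ∨ r = Fern, so p ∧ (q ∨ r) = Ash ∧ Fern = Ash.
p ∧ q = Ash and p ∧ r = Iris, so (p ∧ q) ∨ (p ∧ r) = Ash ∨ Iris = Ash.
Equal: yes.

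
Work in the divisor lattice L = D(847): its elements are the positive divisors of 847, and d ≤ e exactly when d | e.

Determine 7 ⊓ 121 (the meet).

Common lower bounds of {7, 121}: 1.
The greatest among these is 1.

1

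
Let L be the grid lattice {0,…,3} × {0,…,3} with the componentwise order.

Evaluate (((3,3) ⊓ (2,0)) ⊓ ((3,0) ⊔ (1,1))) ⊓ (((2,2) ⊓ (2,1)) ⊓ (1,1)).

(1,0)

(3,3) ∧ (2,0) = (2,0)
(3,0) ∨ (1,1) = (3,1)
(2,0) ∧ (3,1) = (2,0)
(2,2) ∧ (2,1) = (2,1)
(2,1) ∧ (1,1) = (1,1)
(2,0) ∧ (1,1) = (1,0)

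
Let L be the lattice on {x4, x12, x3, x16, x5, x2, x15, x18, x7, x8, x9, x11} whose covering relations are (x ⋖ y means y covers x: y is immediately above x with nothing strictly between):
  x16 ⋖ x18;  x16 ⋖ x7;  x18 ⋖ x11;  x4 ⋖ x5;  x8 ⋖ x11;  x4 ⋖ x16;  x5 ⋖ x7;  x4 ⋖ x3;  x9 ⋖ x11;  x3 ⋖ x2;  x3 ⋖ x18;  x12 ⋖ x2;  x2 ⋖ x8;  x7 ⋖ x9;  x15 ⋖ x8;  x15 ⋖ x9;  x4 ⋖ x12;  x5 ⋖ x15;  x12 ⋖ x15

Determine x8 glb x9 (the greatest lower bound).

Common lower bounds of {x8, x9}: x12, x15, x4, x5.
The greatest among these is x15.

x15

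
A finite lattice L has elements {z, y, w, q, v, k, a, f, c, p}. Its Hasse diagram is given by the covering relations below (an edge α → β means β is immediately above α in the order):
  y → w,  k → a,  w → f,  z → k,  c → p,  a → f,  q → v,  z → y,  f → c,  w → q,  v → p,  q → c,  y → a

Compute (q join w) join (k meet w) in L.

q ∨ w = q
k ∧ w = z
q ∨ z = q

q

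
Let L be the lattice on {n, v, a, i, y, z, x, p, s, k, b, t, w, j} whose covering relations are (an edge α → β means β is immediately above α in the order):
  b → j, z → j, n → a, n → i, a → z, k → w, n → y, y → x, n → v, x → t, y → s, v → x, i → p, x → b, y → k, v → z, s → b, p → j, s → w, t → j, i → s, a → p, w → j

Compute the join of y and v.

Common upper bounds of {y, v}: b, j, t, x.
The least among these is x.

x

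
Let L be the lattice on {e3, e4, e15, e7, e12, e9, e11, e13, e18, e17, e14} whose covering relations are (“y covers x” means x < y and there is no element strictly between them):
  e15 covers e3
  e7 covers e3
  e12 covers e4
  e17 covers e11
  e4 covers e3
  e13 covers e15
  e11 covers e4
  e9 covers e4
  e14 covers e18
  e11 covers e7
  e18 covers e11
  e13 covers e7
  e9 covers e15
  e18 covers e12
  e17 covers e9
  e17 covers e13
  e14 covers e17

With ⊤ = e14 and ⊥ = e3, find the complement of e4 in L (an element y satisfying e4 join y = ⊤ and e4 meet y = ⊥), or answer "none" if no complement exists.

For every candidate y, either e4 ∨ y ≠ e14 or e4 ∧ y ≠ e3; no complement exists.

none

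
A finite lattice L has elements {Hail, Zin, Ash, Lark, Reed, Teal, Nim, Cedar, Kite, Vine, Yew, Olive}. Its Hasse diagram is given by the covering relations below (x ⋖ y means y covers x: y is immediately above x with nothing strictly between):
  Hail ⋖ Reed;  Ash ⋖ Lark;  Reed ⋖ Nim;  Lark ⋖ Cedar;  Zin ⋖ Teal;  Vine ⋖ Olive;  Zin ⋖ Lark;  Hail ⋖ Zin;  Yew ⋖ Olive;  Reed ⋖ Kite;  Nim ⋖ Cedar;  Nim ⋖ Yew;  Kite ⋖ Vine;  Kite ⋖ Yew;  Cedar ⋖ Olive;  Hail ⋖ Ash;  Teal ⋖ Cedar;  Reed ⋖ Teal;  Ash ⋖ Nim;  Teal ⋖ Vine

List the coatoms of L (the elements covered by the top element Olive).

Cedar, Vine, Yew

The coatoms are exactly the elements covered by Olive: Cedar, Vine, Yew.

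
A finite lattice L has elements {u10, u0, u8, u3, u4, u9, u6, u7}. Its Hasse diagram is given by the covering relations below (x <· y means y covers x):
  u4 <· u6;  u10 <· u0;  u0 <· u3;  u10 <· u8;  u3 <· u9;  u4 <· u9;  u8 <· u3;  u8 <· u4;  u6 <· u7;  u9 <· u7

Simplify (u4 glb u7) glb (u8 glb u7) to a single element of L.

u8

u4 ∧ u7 = u4
u8 ∧ u7 = u8
u4 ∧ u8 = u8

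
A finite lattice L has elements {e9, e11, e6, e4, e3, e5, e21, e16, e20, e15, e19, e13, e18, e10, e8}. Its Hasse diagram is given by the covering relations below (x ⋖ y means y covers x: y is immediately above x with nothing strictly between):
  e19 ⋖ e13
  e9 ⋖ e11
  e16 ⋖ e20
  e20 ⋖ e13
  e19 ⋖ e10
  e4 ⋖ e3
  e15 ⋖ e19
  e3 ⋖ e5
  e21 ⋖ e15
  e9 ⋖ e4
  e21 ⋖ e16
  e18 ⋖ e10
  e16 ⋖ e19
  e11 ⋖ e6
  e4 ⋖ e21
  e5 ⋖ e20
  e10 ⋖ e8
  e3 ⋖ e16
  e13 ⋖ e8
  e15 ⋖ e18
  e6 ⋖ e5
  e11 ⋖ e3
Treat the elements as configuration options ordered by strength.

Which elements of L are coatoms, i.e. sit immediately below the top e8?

The coatoms are exactly the elements covered by e8: e10, e13.

e10, e13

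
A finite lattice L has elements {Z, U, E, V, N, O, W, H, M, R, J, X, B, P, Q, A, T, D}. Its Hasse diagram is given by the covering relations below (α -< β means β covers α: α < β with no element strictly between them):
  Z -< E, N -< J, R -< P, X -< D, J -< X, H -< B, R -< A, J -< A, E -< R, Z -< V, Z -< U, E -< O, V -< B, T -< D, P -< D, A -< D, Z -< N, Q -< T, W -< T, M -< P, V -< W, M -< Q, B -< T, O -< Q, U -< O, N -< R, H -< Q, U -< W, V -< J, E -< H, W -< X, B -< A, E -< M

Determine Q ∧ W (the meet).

U

Common lower bounds of {Q, W}: U, Z.
The greatest among these is U.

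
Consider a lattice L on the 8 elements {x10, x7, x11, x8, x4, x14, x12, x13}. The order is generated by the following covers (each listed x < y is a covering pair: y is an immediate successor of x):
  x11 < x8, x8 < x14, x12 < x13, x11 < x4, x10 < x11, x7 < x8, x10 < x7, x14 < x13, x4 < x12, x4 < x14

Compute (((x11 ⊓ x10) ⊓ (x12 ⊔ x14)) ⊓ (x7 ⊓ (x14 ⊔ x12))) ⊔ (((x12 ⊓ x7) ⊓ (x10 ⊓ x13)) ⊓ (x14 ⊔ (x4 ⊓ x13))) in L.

x11 ∧ x10 = x10
x12 ∨ x14 = x13
x10 ∧ x13 = x10
x14 ∨ x12 = x13
x7 ∧ x13 = x7
x10 ∧ x7 = x10
x12 ∧ x7 = x10
x10 ∧ x13 = x10
x10 ∧ x10 = x10
x4 ∧ x13 = x4
x14 ∨ x4 = x14
x10 ∧ x14 = x10
x10 ∨ x10 = x10

x10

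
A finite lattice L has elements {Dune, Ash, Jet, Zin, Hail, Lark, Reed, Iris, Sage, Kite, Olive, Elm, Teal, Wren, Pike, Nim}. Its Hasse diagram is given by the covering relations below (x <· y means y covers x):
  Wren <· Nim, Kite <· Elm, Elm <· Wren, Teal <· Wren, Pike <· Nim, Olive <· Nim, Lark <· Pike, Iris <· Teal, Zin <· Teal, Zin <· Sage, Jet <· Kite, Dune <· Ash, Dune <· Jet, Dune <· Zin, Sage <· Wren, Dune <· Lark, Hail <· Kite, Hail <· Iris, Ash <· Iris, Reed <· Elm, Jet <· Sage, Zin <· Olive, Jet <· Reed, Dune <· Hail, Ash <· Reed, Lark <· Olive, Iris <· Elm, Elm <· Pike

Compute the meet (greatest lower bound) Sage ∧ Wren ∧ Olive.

Zin

Common lower bounds of {Sage, Wren, Olive}: Dune, Zin.
The greatest among these is Zin.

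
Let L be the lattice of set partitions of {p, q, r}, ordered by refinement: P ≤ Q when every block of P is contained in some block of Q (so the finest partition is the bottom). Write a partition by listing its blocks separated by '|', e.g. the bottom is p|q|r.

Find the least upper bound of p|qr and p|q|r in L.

The join of p|qr and p|q|r merges any blocks that overlap across the partitions, giving p|qr.

p|qr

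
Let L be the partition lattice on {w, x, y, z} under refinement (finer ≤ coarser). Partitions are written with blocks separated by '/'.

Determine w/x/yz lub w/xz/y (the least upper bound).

w/xyz

The join of w/x/yz and w/xz/y merges any blocks that overlap across the partitions, giving w/xyz.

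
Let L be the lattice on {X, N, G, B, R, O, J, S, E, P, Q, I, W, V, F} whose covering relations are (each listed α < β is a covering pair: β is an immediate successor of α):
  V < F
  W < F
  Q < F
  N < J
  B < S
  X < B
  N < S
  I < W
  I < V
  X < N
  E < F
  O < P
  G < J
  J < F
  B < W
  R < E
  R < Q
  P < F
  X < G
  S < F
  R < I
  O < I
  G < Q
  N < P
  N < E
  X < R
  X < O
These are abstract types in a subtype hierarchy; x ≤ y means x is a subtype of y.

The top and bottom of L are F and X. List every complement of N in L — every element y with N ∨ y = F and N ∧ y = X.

I, Q, V, W

Need y with N ∨ y = F and N ∧ y = X.
Checking each element gives: I, Q, V, W.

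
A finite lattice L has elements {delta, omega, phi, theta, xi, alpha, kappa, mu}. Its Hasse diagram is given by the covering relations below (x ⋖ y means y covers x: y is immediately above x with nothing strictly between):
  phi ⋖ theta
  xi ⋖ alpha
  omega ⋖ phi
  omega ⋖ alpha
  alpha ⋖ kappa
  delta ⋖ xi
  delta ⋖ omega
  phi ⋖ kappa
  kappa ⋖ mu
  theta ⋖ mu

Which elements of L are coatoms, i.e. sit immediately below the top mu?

The coatoms are exactly the elements covered by mu: kappa, theta.

kappa, theta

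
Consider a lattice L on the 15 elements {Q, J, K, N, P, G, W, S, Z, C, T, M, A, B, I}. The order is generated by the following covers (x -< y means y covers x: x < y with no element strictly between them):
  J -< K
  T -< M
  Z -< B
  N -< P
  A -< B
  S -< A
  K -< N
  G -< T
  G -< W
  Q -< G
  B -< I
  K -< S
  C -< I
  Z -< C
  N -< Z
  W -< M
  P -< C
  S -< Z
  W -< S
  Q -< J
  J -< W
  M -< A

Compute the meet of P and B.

N

Common lower bounds of {P, B}: J, K, N, Q.
The greatest among these is N.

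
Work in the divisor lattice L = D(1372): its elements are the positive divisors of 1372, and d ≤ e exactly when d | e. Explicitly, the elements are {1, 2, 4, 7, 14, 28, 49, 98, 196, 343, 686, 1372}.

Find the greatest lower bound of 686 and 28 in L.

In the divisibility order, the meet is the greatest common divisor: gcd(686, 28) = 14.

14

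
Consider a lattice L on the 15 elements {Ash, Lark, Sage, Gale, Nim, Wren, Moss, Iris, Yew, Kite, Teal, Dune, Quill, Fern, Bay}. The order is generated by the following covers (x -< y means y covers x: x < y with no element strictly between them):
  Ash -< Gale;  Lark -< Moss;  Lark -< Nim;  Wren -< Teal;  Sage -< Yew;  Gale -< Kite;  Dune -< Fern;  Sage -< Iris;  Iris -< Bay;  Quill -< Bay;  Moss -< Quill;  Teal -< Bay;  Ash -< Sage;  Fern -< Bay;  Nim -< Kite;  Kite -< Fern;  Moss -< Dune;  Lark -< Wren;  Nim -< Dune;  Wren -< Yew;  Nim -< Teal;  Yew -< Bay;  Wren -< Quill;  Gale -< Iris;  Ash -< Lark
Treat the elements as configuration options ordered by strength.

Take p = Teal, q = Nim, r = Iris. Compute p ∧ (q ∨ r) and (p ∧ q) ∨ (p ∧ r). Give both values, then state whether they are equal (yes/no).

q ∨ r = Bay, so p ∧ (q ∨ r) = Teal ∧ Bay = Teal.
p ∧ q = Nim and p ∧ r = Ash, so (p ∧ q) ∨ (p ∧ r) = Nim ∨ Ash = Nim.
Equal: no.

Teal; Nim; no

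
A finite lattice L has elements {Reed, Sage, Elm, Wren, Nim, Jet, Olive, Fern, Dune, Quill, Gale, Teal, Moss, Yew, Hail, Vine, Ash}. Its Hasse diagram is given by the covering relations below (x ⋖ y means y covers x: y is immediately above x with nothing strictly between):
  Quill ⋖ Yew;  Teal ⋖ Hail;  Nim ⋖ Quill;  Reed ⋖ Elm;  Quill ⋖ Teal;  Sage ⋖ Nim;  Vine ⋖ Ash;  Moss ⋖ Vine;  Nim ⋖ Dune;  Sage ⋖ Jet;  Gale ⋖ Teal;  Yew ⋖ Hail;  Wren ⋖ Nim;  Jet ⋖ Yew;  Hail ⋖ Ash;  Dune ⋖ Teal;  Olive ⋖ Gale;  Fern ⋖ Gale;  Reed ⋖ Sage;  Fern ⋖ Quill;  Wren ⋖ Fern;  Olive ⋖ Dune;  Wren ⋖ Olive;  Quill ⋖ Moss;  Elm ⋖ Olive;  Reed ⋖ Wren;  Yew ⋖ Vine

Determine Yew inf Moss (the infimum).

Quill

Common lower bounds of {Yew, Moss}: Fern, Nim, Quill, Reed, Sage, Wren.
The greatest among these is Quill.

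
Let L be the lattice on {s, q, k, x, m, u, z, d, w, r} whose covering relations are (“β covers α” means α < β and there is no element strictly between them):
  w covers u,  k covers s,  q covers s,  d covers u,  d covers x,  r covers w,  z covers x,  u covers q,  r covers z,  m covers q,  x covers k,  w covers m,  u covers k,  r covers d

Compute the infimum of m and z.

s

Common lower bounds of {m, z}: s.
The greatest among these is s.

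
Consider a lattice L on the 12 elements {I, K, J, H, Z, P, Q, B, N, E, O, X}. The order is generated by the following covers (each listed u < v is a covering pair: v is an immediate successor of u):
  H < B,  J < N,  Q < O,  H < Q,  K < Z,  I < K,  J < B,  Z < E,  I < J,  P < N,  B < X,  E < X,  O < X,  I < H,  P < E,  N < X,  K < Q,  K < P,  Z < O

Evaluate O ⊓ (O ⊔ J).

O ∨ J = X
O ∧ X = O

O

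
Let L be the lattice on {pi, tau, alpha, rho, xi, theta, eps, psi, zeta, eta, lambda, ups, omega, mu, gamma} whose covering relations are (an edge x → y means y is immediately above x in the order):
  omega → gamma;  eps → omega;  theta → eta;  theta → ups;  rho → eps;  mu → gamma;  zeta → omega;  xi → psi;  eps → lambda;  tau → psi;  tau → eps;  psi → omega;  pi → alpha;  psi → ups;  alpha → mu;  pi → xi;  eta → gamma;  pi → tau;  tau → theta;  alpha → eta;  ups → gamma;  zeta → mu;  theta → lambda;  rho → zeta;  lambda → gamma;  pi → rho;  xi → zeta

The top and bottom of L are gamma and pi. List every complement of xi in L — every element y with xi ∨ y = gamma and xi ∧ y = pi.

eta, lambda

Need y with xi ∨ y = gamma and xi ∧ y = pi.
Checking each element gives: eta, lambda.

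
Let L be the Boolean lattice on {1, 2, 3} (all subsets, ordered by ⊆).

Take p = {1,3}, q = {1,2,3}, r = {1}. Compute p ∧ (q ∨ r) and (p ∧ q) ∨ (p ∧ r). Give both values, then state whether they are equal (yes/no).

q ∨ r = {1,2,3}, so p ∧ (q ∨ r) = {1,3} ∧ {1,2,3} = {1,3}.
p ∧ q = {1,3} and p ∧ r = {1}, so (p ∧ q) ∨ (p ∧ r) = {1,3} ∨ {1} = {1,3}.
Equal: yes.

{1,3}; {1,3}; yes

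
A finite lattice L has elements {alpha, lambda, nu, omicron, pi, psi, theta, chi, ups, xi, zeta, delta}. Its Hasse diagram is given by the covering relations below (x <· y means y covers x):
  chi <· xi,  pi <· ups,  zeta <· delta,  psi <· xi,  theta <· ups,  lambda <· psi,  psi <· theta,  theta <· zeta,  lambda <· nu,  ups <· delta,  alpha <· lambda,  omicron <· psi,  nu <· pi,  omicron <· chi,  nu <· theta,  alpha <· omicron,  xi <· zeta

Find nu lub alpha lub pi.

Common upper bounds of {nu, alpha, pi}: delta, pi, ups.
The least among these is pi.

pi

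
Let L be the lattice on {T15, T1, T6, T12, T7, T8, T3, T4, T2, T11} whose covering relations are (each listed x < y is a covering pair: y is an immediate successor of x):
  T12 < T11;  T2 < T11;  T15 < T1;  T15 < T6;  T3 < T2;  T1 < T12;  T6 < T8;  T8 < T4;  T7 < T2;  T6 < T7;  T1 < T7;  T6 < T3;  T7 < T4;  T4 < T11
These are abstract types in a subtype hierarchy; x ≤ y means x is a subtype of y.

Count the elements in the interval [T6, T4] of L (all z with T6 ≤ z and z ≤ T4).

4

The interval [T6, T4] = {T4, T6, T7, T8}, which has 4 elements.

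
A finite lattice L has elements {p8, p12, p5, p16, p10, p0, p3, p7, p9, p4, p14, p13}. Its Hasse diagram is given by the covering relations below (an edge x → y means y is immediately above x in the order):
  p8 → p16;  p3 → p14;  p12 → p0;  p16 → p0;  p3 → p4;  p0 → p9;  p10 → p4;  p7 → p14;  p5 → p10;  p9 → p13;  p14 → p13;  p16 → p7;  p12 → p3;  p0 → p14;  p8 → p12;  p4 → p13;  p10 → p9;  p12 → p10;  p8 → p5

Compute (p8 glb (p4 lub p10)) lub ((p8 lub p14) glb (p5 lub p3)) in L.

p4 ∨ p10 = p4
p8 ∧ p4 = p8
p8 ∨ p14 = p14
p5 ∨ p3 = p4
p14 ∧ p4 = p3
p8 ∨ p3 = p3

p3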